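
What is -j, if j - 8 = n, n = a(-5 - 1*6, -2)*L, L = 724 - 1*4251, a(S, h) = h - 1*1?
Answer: -10589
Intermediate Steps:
a(S, h) = -1 + h (a(S, h) = h - 1 = -1 + h)
L = -3527 (L = 724 - 4251 = -3527)
n = 10581 (n = (-1 - 2)*(-3527) = -3*(-3527) = 10581)
j = 10589 (j = 8 + 10581 = 10589)
-j = -1*10589 = -10589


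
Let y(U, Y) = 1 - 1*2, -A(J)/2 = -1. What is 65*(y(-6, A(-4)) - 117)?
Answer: -7670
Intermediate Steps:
A(J) = 2 (A(J) = -2*(-1) = 2)
y(U, Y) = -1 (y(U, Y) = 1 - 2 = -1)
65*(y(-6, A(-4)) - 117) = 65*(-1 - 117) = 65*(-118) = -7670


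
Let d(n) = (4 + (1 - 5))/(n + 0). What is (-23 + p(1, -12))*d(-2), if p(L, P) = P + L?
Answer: 0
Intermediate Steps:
p(L, P) = L + P
d(n) = 0 (d(n) = (4 - 4)/n = 0/n = 0)
(-23 + p(1, -12))*d(-2) = (-23 + (1 - 12))*0 = (-23 - 11)*0 = -34*0 = 0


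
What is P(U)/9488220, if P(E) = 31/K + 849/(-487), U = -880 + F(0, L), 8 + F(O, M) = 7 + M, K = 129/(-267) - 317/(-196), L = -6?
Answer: 246554603/91421798724900 ≈ 2.6969e-6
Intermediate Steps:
K = 19785/17444 (K = 129*(-1/267) - 317*(-1/196) = -43/89 + 317/196 = 19785/17444 ≈ 1.1342)
F(O, M) = -1 + M (F(O, M) = -8 + (7 + M) = -1 + M)
U = -887 (U = -880 + (-1 - 6) = -880 - 7 = -887)
P(E) = 246554603/9635295 (P(E) = 31/(19785/17444) + 849/(-487) = 31*(17444/19785) + 849*(-1/487) = 540764/19785 - 849/487 = 246554603/9635295)
P(U)/9488220 = (246554603/9635295)/9488220 = (246554603/9635295)*(1/9488220) = 246554603/91421798724900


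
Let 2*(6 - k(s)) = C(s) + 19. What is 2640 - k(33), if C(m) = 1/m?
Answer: 87236/33 ≈ 2643.5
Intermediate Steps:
k(s) = -7/2 - 1/(2*s) (k(s) = 6 - (1/s + 19)/2 = 6 - (19 + 1/s)/2 = 6 + (-19/2 - 1/(2*s)) = -7/2 - 1/(2*s))
2640 - k(33) = 2640 - (-1 - 7*33)/(2*33) = 2640 - (-1 - 231)/(2*33) = 2640 - (-232)/(2*33) = 2640 - 1*(-116/33) = 2640 + 116/33 = 87236/33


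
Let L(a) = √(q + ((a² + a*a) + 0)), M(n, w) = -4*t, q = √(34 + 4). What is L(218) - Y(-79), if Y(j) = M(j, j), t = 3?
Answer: 12 + √(95048 + √38) ≈ 320.31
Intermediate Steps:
q = √38 ≈ 6.1644
M(n, w) = -12 (M(n, w) = -4*3 = -12)
Y(j) = -12
L(a) = √(√38 + 2*a²) (L(a) = √(√38 + ((a² + a*a) + 0)) = √(√38 + ((a² + a²) + 0)) = √(√38 + (2*a² + 0)) = √(√38 + 2*a²))
L(218) - Y(-79) = √(√38 + 2*218²) - 1*(-12) = √(√38 + 2*47524) + 12 = √(√38 + 95048) + 12 = √(95048 + √38) + 12 = 12 + √(95048 + √38)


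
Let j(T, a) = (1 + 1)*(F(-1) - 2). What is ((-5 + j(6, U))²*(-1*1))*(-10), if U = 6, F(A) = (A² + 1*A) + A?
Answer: 1210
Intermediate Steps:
F(A) = A² + 2*A (F(A) = (A² + A) + A = (A + A²) + A = A² + 2*A)
j(T, a) = -6 (j(T, a) = (1 + 1)*(-(2 - 1) - 2) = 2*(-1*1 - 2) = 2*(-1 - 2) = 2*(-3) = -6)
((-5 + j(6, U))²*(-1*1))*(-10) = ((-5 - 6)²*(-1*1))*(-10) = ((-11)²*(-1))*(-10) = (121*(-1))*(-10) = -121*(-10) = 1210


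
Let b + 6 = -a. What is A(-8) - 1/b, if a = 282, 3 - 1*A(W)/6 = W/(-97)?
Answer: 489121/27936 ≈ 17.509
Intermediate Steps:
A(W) = 18 + 6*W/97 (A(W) = 18 - 6*W/(-97) = 18 - 6*W*(-1)/97 = 18 - (-6)*W/97 = 18 + 6*W/97)
b = -288 (b = -6 - 1*282 = -6 - 282 = -288)
A(-8) - 1/b = (18 + (6/97)*(-8)) - 1/(-288) = (18 - 48/97) - 1*(-1/288) = 1698/97 + 1/288 = 489121/27936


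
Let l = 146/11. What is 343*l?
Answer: 50078/11 ≈ 4552.5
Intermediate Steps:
l = 146/11 (l = 146*(1/11) = 146/11 ≈ 13.273)
343*l = 343*(146/11) = 50078/11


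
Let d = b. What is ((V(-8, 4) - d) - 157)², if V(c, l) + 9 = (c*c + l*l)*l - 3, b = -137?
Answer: 82944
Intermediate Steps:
V(c, l) = -12 + l*(c² + l²) (V(c, l) = -9 + ((c*c + l*l)*l - 3) = -9 + ((c² + l²)*l - 3) = -9 + (l*(c² + l²) - 3) = -9 + (-3 + l*(c² + l²)) = -12 + l*(c² + l²))
d = -137
((V(-8, 4) - d) - 157)² = (((-12 + 4³ + 4*(-8)²) - 1*(-137)) - 157)² = (((-12 + 64 + 4*64) + 137) - 157)² = (((-12 + 64 + 256) + 137) - 157)² = ((308 + 137) - 157)² = (445 - 157)² = 288² = 82944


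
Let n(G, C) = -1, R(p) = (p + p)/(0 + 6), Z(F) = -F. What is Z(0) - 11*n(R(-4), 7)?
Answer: 11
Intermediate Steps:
R(p) = p/3 (R(p) = (2*p)/6 = (2*p)*(⅙) = p/3)
Z(0) - 11*n(R(-4), 7) = -1*0 - 11*(-1) = 0 + 11 = 11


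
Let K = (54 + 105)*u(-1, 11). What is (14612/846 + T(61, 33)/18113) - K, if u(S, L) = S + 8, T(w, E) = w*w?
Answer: -8393674726/7661799 ≈ -1095.5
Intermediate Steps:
T(w, E) = w**2
u(S, L) = 8 + S
K = 1113 (K = (54 + 105)*(8 - 1) = 159*7 = 1113)
(14612/846 + T(61, 33)/18113) - K = (14612/846 + 61**2/18113) - 1*1113 = (14612*(1/846) + 3721*(1/18113)) - 1113 = (7306/423 + 3721/18113) - 1113 = 133907561/7661799 - 1113 = -8393674726/7661799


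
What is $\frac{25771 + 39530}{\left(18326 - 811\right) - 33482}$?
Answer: $- \frac{65301}{15967} \approx -4.0897$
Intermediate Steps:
$\frac{25771 + 39530}{\left(18326 - 811\right) - 33482} = \frac{65301}{\left(18326 - 811\right) - 33482} = \frac{65301}{17515 - 33482} = \frac{65301}{-15967} = 65301 \left(- \frac{1}{15967}\right) = - \frac{65301}{15967}$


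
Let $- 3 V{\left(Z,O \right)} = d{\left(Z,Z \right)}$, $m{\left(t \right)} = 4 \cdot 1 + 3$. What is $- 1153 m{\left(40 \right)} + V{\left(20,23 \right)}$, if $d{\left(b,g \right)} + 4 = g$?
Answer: $- \frac{24229}{3} \approx -8076.3$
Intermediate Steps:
$m{\left(t \right)} = 7$ ($m{\left(t \right)} = 4 + 3 = 7$)
$d{\left(b,g \right)} = -4 + g$
$V{\left(Z,O \right)} = \frac{4}{3} - \frac{Z}{3}$ ($V{\left(Z,O \right)} = - \frac{-4 + Z}{3} = \frac{4}{3} - \frac{Z}{3}$)
$- 1153 m{\left(40 \right)} + V{\left(20,23 \right)} = \left(-1153\right) 7 + \left(\frac{4}{3} - \frac{20}{3}\right) = -8071 + \left(\frac{4}{3} - \frac{20}{3}\right) = -8071 - \frac{16}{3} = - \frac{24229}{3}$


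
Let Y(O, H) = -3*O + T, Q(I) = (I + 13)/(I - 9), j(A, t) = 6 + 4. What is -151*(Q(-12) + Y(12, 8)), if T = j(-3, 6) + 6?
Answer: 63571/21 ≈ 3027.2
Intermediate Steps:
j(A, t) = 10
Q(I) = (13 + I)/(-9 + I)
T = 16 (T = 10 + 6 = 16)
Y(O, H) = 16 - 3*O (Y(O, H) = -3*O + 16 = 16 - 3*O)
-151*(Q(-12) + Y(12, 8)) = -151*((13 - 12)/(-9 - 12) + (16 - 3*12)) = -151*(1/(-21) + (16 - 36)) = -151*(-1/21*1 - 20) = -151*(-1/21 - 20) = -151*(-421/21) = 63571/21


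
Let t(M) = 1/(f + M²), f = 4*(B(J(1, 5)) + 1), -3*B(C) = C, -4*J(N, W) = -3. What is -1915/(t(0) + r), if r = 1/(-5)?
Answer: -28725/2 ≈ -14363.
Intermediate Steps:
J(N, W) = ¾ (J(N, W) = -¼*(-3) = ¾)
B(C) = -C/3
f = 3 (f = 4*(-⅓*¾ + 1) = 4*(-¼ + 1) = 4*(¾) = 3)
t(M) = 1/(3 + M²)
r = -⅕ ≈ -0.20000
-1915/(t(0) + r) = -1915/(1/(3 + 0²) - ⅕) = -1915/(1/(3 + 0) - ⅕) = -1915/(1/3 - ⅕) = -1915/(⅓ - ⅕) = -1915/2/15 = -1915*15/2 = -28725/2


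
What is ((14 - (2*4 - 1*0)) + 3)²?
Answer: 81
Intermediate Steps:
((14 - (2*4 - 1*0)) + 3)² = ((14 - (8 + 0)) + 3)² = ((14 - 1*8) + 3)² = ((14 - 8) + 3)² = (6 + 3)² = 9² = 81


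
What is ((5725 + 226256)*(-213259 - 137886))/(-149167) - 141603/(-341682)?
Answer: 843426797284327/1544475118 ≈ 5.4609e+5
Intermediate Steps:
((5725 + 226256)*(-213259 - 137886))/(-149167) - 141603/(-341682) = (231981*(-351145))*(-1/149167) - 141603*(-1/341682) = -81458968245*(-1/149167) + 4291/10354 = 81458968245/149167 + 4291/10354 = 843426797284327/1544475118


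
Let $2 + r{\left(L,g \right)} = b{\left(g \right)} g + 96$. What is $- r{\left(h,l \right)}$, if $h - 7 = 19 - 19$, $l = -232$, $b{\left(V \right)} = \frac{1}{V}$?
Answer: $-95$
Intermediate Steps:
$h = 7$ ($h = 7 + \left(19 - 19\right) = 7 + 0 = 7$)
$r{\left(L,g \right)} = 95$ ($r{\left(L,g \right)} = -2 + \left(\frac{g}{g} + 96\right) = -2 + \left(1 + 96\right) = -2 + 97 = 95$)
$- r{\left(h,l \right)} = \left(-1\right) 95 = -95$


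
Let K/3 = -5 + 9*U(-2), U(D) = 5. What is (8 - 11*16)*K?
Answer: -20160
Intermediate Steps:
K = 120 (K = 3*(-5 + 9*5) = 3*(-5 + 45) = 3*40 = 120)
(8 - 11*16)*K = (8 - 11*16)*120 = (8 - 176)*120 = -168*120 = -20160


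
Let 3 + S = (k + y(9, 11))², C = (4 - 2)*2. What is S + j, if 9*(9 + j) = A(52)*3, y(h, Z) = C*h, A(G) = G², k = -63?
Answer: 4855/3 ≈ 1618.3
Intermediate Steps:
C = 4 (C = 2*2 = 4)
y(h, Z) = 4*h
j = 2677/3 (j = -9 + (52²*3)/9 = -9 + (2704*3)/9 = -9 + (⅑)*8112 = -9 + 2704/3 = 2677/3 ≈ 892.33)
S = 726 (S = -3 + (-63 + 4*9)² = -3 + (-63 + 36)² = -3 + (-27)² = -3 + 729 = 726)
S + j = 726 + 2677/3 = 4855/3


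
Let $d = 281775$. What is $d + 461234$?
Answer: $743009$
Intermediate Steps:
$d + 461234 = 281775 + 461234 = 743009$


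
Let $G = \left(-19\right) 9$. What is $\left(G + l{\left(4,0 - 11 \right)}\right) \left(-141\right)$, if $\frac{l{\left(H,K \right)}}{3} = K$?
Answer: $28764$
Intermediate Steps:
$l{\left(H,K \right)} = 3 K$
$G = -171$
$\left(G + l{\left(4,0 - 11 \right)}\right) \left(-141\right) = \left(-171 + 3 \left(0 - 11\right)\right) \left(-141\right) = \left(-171 + 3 \left(-11\right)\right) \left(-141\right) = \left(-171 - 33\right) \left(-141\right) = \left(-204\right) \left(-141\right) = 28764$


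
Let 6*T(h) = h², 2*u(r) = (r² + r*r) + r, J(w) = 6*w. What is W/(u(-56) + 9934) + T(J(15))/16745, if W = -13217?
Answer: -40742393/43677658 ≈ -0.93280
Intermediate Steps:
u(r) = r² + r/2 (u(r) = ((r² + r*r) + r)/2 = ((r² + r²) + r)/2 = (2*r² + r)/2 = (r + 2*r²)/2 = r² + r/2)
T(h) = h²/6
W/(u(-56) + 9934) + T(J(15))/16745 = -13217/(-56*(½ - 56) + 9934) + ((6*15)²/6)/16745 = -13217/(-56*(-111/2) + 9934) + ((⅙)*90²)*(1/16745) = -13217/(3108 + 9934) + ((⅙)*8100)*(1/16745) = -13217/13042 + 1350*(1/16745) = -13217*1/13042 + 270/3349 = -13217/13042 + 270/3349 = -40742393/43677658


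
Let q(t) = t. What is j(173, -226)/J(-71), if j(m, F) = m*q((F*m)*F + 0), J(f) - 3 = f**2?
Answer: 382163401/1261 ≈ 3.0306e+5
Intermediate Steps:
J(f) = 3 + f**2
j(m, F) = F**2*m**2 (j(m, F) = m*((F*m)*F + 0) = m*(m*F**2 + 0) = m*(m*F**2) = F**2*m**2)
j(173, -226)/J(-71) = ((-226)**2*173**2)/(3 + (-71)**2) = (51076*29929)/(3 + 5041) = 1528653604/5044 = 1528653604*(1/5044) = 382163401/1261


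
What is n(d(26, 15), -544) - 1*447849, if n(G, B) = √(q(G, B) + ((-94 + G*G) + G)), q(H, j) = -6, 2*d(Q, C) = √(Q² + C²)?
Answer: -447849 + √(501 + 2*√901)/2 ≈ -4.4784e+5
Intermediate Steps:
d(Q, C) = √(C² + Q²)/2 (d(Q, C) = √(Q² + C²)/2 = √(C² + Q²)/2)
n(G, B) = √(-100 + G + G²) (n(G, B) = √(-6 + ((-94 + G*G) + G)) = √(-6 + ((-94 + G²) + G)) = √(-6 + (-94 + G + G²)) = √(-100 + G + G²))
n(d(26, 15), -544) - 1*447849 = √(-100 + √(15² + 26²)/2 + (√(15² + 26²)/2)²) - 1*447849 = √(-100 + √(225 + 676)/2 + (√(225 + 676)/2)²) - 447849 = √(-100 + √901/2 + (√901/2)²) - 447849 = √(-100 + √901/2 + 901/4) - 447849 = √(501/4 + √901/2) - 447849 = -447849 + √(501/4 + √901/2)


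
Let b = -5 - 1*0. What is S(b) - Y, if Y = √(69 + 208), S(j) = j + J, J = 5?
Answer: -√277 ≈ -16.643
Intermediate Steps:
b = -5 (b = -5 + 0 = -5)
S(j) = 5 + j (S(j) = j + 5 = 5 + j)
Y = √277 ≈ 16.643
S(b) - Y = (5 - 5) - √277 = 0 - √277 = -√277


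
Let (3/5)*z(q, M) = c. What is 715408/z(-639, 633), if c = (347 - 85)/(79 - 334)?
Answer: -54728712/131 ≈ -4.1778e+5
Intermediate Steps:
c = -262/255 (c = 262/(-255) = 262*(-1/255) = -262/255 ≈ -1.0275)
z(q, M) = -262/153 (z(q, M) = (5/3)*(-262/255) = -262/153)
715408/z(-639, 633) = 715408/(-262/153) = 715408*(-153/262) = -54728712/131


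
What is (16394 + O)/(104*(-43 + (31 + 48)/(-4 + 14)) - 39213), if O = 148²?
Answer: -63830/71439 ≈ -0.89349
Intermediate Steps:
O = 21904
(16394 + O)/(104*(-43 + (31 + 48)/(-4 + 14)) - 39213) = (16394 + 21904)/(104*(-43 + (31 + 48)/(-4 + 14)) - 39213) = 38298/(104*(-43 + 79/10) - 39213) = 38298/(104*(-351/10) - 39213) = 38298/(-18252/5 - 39213) = 38298/(-214317/5) = 38298*(-5/214317) = -63830/71439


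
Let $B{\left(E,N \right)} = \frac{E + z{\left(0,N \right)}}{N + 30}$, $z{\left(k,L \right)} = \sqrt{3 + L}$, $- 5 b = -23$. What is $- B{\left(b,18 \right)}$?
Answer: $- \frac{23}{240} - \frac{\sqrt{21}}{48} \approx -0.1913$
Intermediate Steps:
$b = \frac{23}{5}$ ($b = \left(- \frac{1}{5}\right) \left(-23\right) = \frac{23}{5} \approx 4.6$)
$B{\left(E,N \right)} = \frac{E + \sqrt{3 + N}}{30 + N}$ ($B{\left(E,N \right)} = \frac{E + \sqrt{3 + N}}{N + 30} = \frac{E + \sqrt{3 + N}}{30 + N}$)
$- B{\left(b,18 \right)} = - \frac{\frac{23}{5} + \sqrt{3 + 18}}{30 + 18} = - \frac{\frac{23}{5} + \sqrt{21}}{48} = - (\frac{23}{240} + \frac{\sqrt{21}}{48}) = - \frac{23}{240} - \frac{\sqrt{21}}{48}$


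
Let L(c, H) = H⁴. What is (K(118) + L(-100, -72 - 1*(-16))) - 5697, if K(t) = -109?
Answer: 9828690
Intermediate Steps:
(K(118) + L(-100, -72 - 1*(-16))) - 5697 = (-109 + (-72 - 1*(-16))⁴) - 5697 = (-109 + (-72 + 16)⁴) - 5697 = (-109 + (-56)⁴) - 5697 = (-109 + 9834496) - 5697 = 9834387 - 5697 = 9828690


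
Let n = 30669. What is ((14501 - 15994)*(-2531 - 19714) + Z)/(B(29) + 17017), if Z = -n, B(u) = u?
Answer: 5530186/2841 ≈ 1946.6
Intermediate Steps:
Z = -30669 (Z = -1*30669 = -30669)
((14501 - 15994)*(-2531 - 19714) + Z)/(B(29) + 17017) = ((14501 - 15994)*(-2531 - 19714) - 30669)/(29 + 17017) = (-1493*(-22245) - 30669)/17046 = (33211785 - 30669)*(1/17046) = 33181116*(1/17046) = 5530186/2841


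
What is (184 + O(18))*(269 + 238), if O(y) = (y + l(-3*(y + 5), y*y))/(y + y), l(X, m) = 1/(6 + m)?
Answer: 370424509/3960 ≈ 93542.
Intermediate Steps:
O(y) = (y + 1/(6 + y²))/(2*y) (O(y) = (y + 1/(6 + y*y))/(y + y) = (y + 1/(6 + y²))/((2*y)) = (y + 1/(6 + y²))*(1/(2*y)) = (y + 1/(6 + y²))/(2*y))
(184 + O(18))*(269 + 238) = (184 + (½)*(1 + 18*(6 + 18²))/(18*(6 + 18²)))*(269 + 238) = (184 + (½)*(1/18)*(1 + 18*(6 + 324))/(6 + 324))*507 = (184 + (½)*(1/18)*(1 + 18*330)/330)*507 = (184 + (½)*(1/18)*(1/330)*(1 + 5940))*507 = (184 + (½)*(1/18)*(1/330)*5941)*507 = (184 + 5941/11880)*507 = (2191861/11880)*507 = 370424509/3960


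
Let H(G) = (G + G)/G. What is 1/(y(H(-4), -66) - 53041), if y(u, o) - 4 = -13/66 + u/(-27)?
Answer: -594/31504139 ≈ -1.8855e-5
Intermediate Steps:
H(G) = 2 (H(G) = (2*G)/G = 2)
y(u, o) = 251/66 - u/27 (y(u, o) = 4 + (-13/66 + u/(-27)) = 4 + (-13*1/66 + u*(-1/27)) = 4 + (-13/66 - u/27) = 251/66 - u/27)
1/(y(H(-4), -66) - 53041) = 1/((251/66 - 1/27*2) - 53041) = 1/((251/66 - 2/27) - 53041) = 1/(2215/594 - 53041) = 1/(-31504139/594) = -594/31504139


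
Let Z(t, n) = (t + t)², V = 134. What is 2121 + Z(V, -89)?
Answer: 73945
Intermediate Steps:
Z(t, n) = 4*t² (Z(t, n) = (2*t)² = 4*t²)
2121 + Z(V, -89) = 2121 + 4*134² = 2121 + 4*17956 = 2121 + 71824 = 73945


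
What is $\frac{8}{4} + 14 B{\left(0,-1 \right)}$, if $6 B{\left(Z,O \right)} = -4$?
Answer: $- \frac{22}{3} \approx -7.3333$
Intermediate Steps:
$B{\left(Z,O \right)} = - \frac{2}{3}$ ($B{\left(Z,O \right)} = \frac{1}{6} \left(-4\right) = - \frac{2}{3}$)
$\frac{8}{4} + 14 B{\left(0,-1 \right)} = \frac{8}{4} + 14 \left(- \frac{2}{3}\right) = 8 \cdot \frac{1}{4} - \frac{28}{3} = 2 - \frac{28}{3} = - \frac{22}{3}$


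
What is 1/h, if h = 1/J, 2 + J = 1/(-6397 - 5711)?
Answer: -24217/12108 ≈ -2.0001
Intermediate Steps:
J = -24217/12108 (J = -2 + 1/(-6397 - 5711) = -2 + 1/(-12108) = -2 - 1/12108 = -24217/12108 ≈ -2.0001)
h = -12108/24217 (h = 1/(-24217/12108) = -12108/24217 ≈ -0.49998)
1/h = 1/(-12108/24217) = -24217/12108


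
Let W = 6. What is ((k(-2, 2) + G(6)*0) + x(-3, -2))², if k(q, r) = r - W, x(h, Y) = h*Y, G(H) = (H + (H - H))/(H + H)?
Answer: 4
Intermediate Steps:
G(H) = ½ (G(H) = (H + 0)/((2*H)) = H*(1/(2*H)) = ½)
x(h, Y) = Y*h
k(q, r) = -6 + r (k(q, r) = r - 1*6 = r - 6 = -6 + r)
((k(-2, 2) + G(6)*0) + x(-3, -2))² = (((-6 + 2) + (½)*0) - 2*(-3))² = ((-4 + 0) + 6)² = (-4 + 6)² = 2² = 4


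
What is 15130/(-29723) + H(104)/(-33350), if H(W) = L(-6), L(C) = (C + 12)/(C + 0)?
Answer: -504555777/991262050 ≈ -0.50900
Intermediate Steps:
L(C) = (12 + C)/C
H(W) = -1 (H(W) = (12 - 6)/(-6) = -⅙*6 = -1)
15130/(-29723) + H(104)/(-33350) = 15130/(-29723) - 1/(-33350) = 15130*(-1/29723) - 1*(-1/33350) = -15130/29723 + 1/33350 = -504555777/991262050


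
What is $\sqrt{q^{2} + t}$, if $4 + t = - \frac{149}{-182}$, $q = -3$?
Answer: $\frac{\sqrt{192738}}{182} \approx 2.4122$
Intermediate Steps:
$t = - \frac{579}{182}$ ($t = -4 - \frac{149}{-182} = -4 - - \frac{149}{182} = -4 + \frac{149}{182} = - \frac{579}{182} \approx -3.1813$)
$\sqrt{q^{2} + t} = \sqrt{\left(-3\right)^{2} - \frac{579}{182}} = \sqrt{9 - \frac{579}{182}} = \sqrt{\frac{1059}{182}} = \frac{\sqrt{192738}}{182}$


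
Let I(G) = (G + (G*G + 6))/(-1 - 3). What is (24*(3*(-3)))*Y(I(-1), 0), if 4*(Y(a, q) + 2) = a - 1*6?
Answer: 837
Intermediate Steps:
I(G) = -3/2 - G/4 - G²/4 (I(G) = (G + (G² + 6))/(-4) = (G + (6 + G²))*(-¼) = (6 + G + G²)*(-¼) = -3/2 - G/4 - G²/4)
Y(a, q) = -7/2 + a/4 (Y(a, q) = -2 + (a - 1*6)/4 = -2 + (a - 6)/4 = -2 + (-6 + a)/4 = -2 + (-3/2 + a/4) = -7/2 + a/4)
(24*(3*(-3)))*Y(I(-1), 0) = (24*(3*(-3)))*(-7/2 + (-3/2 - ¼*(-1) - ¼*(-1)²)/4) = (24*(-9))*(-7/2 + (-3/2 + ¼ - ¼*1)/4) = -216*(-7/2 + (-3/2 + ¼ - ¼)/4) = -216*(-7/2 + (¼)*(-3/2)) = -216*(-7/2 - 3/8) = -216*(-31/8) = 837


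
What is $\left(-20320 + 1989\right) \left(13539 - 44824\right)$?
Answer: $573485335$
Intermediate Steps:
$\left(-20320 + 1989\right) \left(13539 - 44824\right) = \left(-18331\right) \left(-31285\right) = 573485335$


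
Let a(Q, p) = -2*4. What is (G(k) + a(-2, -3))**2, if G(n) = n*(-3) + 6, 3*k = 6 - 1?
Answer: 49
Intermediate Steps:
k = 5/3 (k = (6 - 1)/3 = (1/3)*5 = 5/3 ≈ 1.6667)
a(Q, p) = -8
G(n) = 6 - 3*n (G(n) = -3*n + 6 = 6 - 3*n)
(G(k) + a(-2, -3))**2 = ((6 - 3*5/3) - 8)**2 = ((6 - 5) - 8)**2 = (1 - 8)**2 = (-7)**2 = 49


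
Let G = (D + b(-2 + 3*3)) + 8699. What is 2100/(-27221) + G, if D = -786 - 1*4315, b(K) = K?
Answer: 98129605/27221 ≈ 3604.9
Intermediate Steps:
D = -5101 (D = -786 - 4315 = -5101)
G = 3605 (G = (-5101 + (-2 + 3*3)) + 8699 = (-5101 + (-2 + 9)) + 8699 = (-5101 + 7) + 8699 = -5094 + 8699 = 3605)
2100/(-27221) + G = 2100/(-27221) + 3605 = 2100*(-1/27221) + 3605 = -2100/27221 + 3605 = 98129605/27221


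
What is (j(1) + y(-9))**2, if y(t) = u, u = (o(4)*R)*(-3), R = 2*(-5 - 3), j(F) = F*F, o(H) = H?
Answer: 37249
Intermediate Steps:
j(F) = F**2
R = -16 (R = 2*(-8) = -16)
u = 192 (u = (4*(-16))*(-3) = -64*(-3) = 192)
y(t) = 192
(j(1) + y(-9))**2 = (1**2 + 192)**2 = (1 + 192)**2 = 193**2 = 37249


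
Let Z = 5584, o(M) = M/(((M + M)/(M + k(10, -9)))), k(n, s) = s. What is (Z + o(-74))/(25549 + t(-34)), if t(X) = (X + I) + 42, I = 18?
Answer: 739/3410 ≈ 0.21672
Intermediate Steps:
o(M) = -9/2 + M/2 (o(M) = M/(((M + M)/(M - 9))) = M/(((2*M)/(-9 + M))) = M/((2*M/(-9 + M))) = M*((-9 + M)/(2*M)) = -9/2 + M/2)
t(X) = 60 + X (t(X) = (X + 18) + 42 = (18 + X) + 42 = 60 + X)
(Z + o(-74))/(25549 + t(-34)) = (5584 + (-9/2 + (1/2)*(-74)))/(25549 + (60 - 34)) = (5584 + (-9/2 - 37))/(25549 + 26) = (5584 - 83/2)/25575 = (11085/2)*(1/25575) = 739/3410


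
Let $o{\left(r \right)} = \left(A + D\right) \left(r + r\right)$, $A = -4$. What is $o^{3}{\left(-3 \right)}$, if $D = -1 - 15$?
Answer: $1728000$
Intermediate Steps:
$D = -16$ ($D = -1 - 15 = -16$)
$o{\left(r \right)} = - 40 r$ ($o{\left(r \right)} = \left(-4 - 16\right) \left(r + r\right) = - 20 \cdot 2 r = - 40 r$)
$o^{3}{\left(-3 \right)} = \left(\left(-40\right) \left(-3\right)\right)^{3} = 120^{3} = 1728000$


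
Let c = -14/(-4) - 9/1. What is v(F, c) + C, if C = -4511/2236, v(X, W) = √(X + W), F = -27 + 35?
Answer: -347/172 + √10/2 ≈ -0.43630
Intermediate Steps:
F = 8
c = -11/2 (c = -14*(-¼) - 9*1 = 7/2 - 9 = -11/2 ≈ -5.5000)
v(X, W) = √(W + X)
C = -347/172 (C = -4511*1/2236 = -347/172 ≈ -2.0174)
v(F, c) + C = √(-11/2 + 8) - 347/172 = √(5/2) - 347/172 = √10/2 - 347/172 = -347/172 + √10/2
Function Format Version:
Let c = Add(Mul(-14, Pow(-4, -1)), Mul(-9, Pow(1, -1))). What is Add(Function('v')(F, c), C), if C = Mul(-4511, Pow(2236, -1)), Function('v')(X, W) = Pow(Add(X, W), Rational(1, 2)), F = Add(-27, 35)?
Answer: Add(Rational(-347, 172), Mul(Rational(1, 2), Pow(10, Rational(1, 2)))) ≈ -0.43630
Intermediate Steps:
F = 8
c = Rational(-11, 2) (c = Add(Mul(-14, Rational(-1, 4)), Mul(-9, 1)) = Add(Rational(7, 2), -9) = Rational(-11, 2) ≈ -5.5000)
Function('v')(X, W) = Pow(Add(W, X), Rational(1, 2))
C = Rational(-347, 172) (C = Mul(-4511, Rational(1, 2236)) = Rational(-347, 172) ≈ -2.0174)
Add(Function('v')(F, c), C) = Add(Pow(Add(Rational(-11, 2), 8), Rational(1, 2)), Rational(-347, 172)) = Add(Pow(Rational(5, 2), Rational(1, 2)), Rational(-347, 172)) = Add(Mul(Rational(1, 2), Pow(10, Rational(1, 2))), Rational(-347, 172)) = Add(Rational(-347, 172), Mul(Rational(1, 2), Pow(10, Rational(1, 2))))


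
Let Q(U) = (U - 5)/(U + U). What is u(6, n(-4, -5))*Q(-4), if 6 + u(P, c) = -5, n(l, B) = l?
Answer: -99/8 ≈ -12.375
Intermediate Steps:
Q(U) = (-5 + U)/(2*U) (Q(U) = (-5 + U)/((2*U)) = (-5 + U)*(1/(2*U)) = (-5 + U)/(2*U))
u(P, c) = -11 (u(P, c) = -6 - 5 = -11)
u(6, n(-4, -5))*Q(-4) = -11*(-5 - 4)/(2*(-4)) = -11*(-1)*(-9)/(2*4) = -11*9/8 = -99/8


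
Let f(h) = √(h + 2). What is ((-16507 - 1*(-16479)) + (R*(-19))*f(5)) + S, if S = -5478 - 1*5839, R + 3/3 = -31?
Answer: -11345 + 608*√7 ≈ -9736.4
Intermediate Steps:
R = -32 (R = -1 - 31 = -32)
f(h) = √(2 + h)
S = -11317 (S = -5478 - 5839 = -11317)
((-16507 - 1*(-16479)) + (R*(-19))*f(5)) + S = ((-16507 - 1*(-16479)) + (-32*(-19))*√(2 + 5)) - 11317 = ((-16507 + 16479) + 608*√7) - 11317 = (-28 + 608*√7) - 11317 = -11345 + 608*√7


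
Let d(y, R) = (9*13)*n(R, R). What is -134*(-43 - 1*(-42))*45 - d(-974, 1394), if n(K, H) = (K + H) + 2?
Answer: -320400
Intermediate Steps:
n(K, H) = 2 + H + K (n(K, H) = (H + K) + 2 = 2 + H + K)
d(y, R) = 234 + 234*R (d(y, R) = (9*13)*(2 + R + R) = 117*(2 + 2*R) = 234 + 234*R)
-134*(-43 - 1*(-42))*45 - d(-974, 1394) = -134*(-43 - 1*(-42))*45 - (234 + 234*1394) = -134*(-43 + 42)*45 - (234 + 326196) = -134*(-1)*45 - 1*326430 = 134*45 - 326430 = 6030 - 326430 = -320400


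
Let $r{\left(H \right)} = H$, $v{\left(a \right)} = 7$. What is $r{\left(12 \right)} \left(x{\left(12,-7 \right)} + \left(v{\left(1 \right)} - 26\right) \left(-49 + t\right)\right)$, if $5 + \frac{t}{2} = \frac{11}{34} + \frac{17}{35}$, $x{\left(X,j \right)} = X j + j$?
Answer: $\frac{7134636}{595} \approx 11991.0$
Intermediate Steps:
$x{\left(X,j \right)} = j + X j$
$t = - \frac{4987}{595}$ ($t = -10 + 2 \left(\frac{11}{34} + \frac{17}{35}\right) = -10 + 2 \cdot \frac{963}{1190} = -10 + \frac{963}{595} = - \frac{4987}{595} \approx -8.3815$)
$r{\left(12 \right)} \left(x{\left(12,-7 \right)} + \left(v{\left(1 \right)} - 26\right) \left(-49 + t\right)\right) = 12 \left(- 7 \left(1 + 12\right) + \left(7 - 26\right) \left(-49 - \frac{4987}{595}\right)\right) = 12 \left(\left(-7\right) 13 - - \frac{648698}{595}\right) = 12 \left(-91 + \frac{648698}{595}\right) = 12 \cdot \frac{594553}{595} = \frac{7134636}{595}$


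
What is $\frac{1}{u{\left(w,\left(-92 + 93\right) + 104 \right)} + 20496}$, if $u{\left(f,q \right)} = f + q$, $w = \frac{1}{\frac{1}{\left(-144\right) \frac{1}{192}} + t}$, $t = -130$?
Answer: $\frac{394}{8116791} \approx 4.8541 \cdot 10^{-5}$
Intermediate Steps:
$w = - \frac{3}{394}$ ($w = \frac{1}{\frac{1}{\left(-144\right) \frac{1}{192}} - 130} = \frac{1}{\frac{1}{- \frac{3}{4}} - 130} = \frac{1}{- \frac{4}{3} - 130} = \frac{1}{- \frac{394}{3}} = - \frac{3}{394} \approx -0.0076142$)
$\frac{1}{u{\left(w,\left(-92 + 93\right) + 104 \right)} + 20496} = \frac{1}{\left(- \frac{3}{394} + \left(\left(-92 + 93\right) + 104\right)\right) + 20496} = \frac{1}{\left(- \frac{3}{394} + \left(1 + 104\right)\right) + 20496} = \frac{1}{\left(- \frac{3}{394} + 105\right) + 20496} = \frac{1}{\frac{41367}{394} + 20496} = \frac{1}{\frac{8116791}{394}} = \frac{394}{8116791}$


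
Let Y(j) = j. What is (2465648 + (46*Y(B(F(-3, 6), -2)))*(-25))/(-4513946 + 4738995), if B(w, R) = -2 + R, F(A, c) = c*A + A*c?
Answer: 224568/20459 ≈ 10.976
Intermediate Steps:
F(A, c) = 2*A*c (F(A, c) = A*c + A*c = 2*A*c)
(2465648 + (46*Y(B(F(-3, 6), -2)))*(-25))/(-4513946 + 4738995) = (2465648 + (46*(-2 - 2))*(-25))/(-4513946 + 4738995) = (2465648 + (46*(-4))*(-25))/225049 = (2465648 - 184*(-25))*(1/225049) = (2465648 + 4600)*(1/225049) = 2470248*(1/225049) = 224568/20459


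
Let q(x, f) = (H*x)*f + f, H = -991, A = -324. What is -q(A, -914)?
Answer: 293471690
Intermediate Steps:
q(x, f) = f - 991*f*x (q(x, f) = (-991*x)*f + f = -991*f*x + f = f - 991*f*x)
-q(A, -914) = -(-914)*(1 - 991*(-324)) = -(-914)*(1 + 321084) = -(-914)*321085 = -1*(-293471690) = 293471690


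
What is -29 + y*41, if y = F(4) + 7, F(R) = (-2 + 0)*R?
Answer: -70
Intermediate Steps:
F(R) = -2*R
y = -1 (y = -2*4 + 7 = -8 + 7 = -1)
-29 + y*41 = -29 - 1*41 = -29 - 41 = -70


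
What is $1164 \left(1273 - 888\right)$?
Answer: $448140$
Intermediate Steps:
$1164 \left(1273 - 888\right) = 1164 \cdot 385 = 448140$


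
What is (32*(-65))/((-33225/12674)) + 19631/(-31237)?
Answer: 164563011013/207569865 ≈ 792.81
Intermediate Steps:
(32*(-65))/((-33225/12674)) + 19631/(-31237) = -2080/((-33225*1/12674)) + 19631*(-1/31237) = -2080/(-33225/12674) - 19631/31237 = -2080*(-12674/33225) - 19631/31237 = 5272384/6645 - 19631/31237 = 164563011013/207569865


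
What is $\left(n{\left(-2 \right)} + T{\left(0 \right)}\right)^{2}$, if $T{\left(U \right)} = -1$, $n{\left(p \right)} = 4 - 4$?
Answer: $1$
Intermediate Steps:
$n{\left(p \right)} = 0$
$\left(n{\left(-2 \right)} + T{\left(0 \right)}\right)^{2} = \left(0 - 1\right)^{2} = \left(-1\right)^{2} = 1$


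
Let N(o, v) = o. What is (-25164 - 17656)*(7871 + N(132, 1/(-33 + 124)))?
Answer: -342688460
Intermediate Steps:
(-25164 - 17656)*(7871 + N(132, 1/(-33 + 124))) = (-25164 - 17656)*(7871 + 132) = -42820*8003 = -342688460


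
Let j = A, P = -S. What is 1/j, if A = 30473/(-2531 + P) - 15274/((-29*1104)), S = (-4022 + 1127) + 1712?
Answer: -5394696/119379277 ≈ -0.045190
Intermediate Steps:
S = -1183 (S = -2895 + 1712 = -1183)
P = 1183 (P = -1*(-1183) = 1183)
A = -119379277/5394696 (A = 30473/(-2531 + 1183) - 15274/((-29*1104)) = 30473/(-1348) - 15274/(-32016) = 30473*(-1/1348) - 15274*(-1/32016) = -30473/1348 + 7637/16008 = -119379277/5394696 ≈ -22.129)
j = -119379277/5394696 ≈ -22.129
1/j = 1/(-119379277/5394696) = -5394696/119379277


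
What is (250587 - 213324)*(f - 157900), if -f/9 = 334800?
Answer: -118164699300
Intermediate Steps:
f = -3013200 (f = -9*334800 = -3013200)
(250587 - 213324)*(f - 157900) = (250587 - 213324)*(-3013200 - 157900) = 37263*(-3171100) = -118164699300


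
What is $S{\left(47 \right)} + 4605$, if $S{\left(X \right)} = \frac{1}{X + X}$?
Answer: $\frac{432871}{94} \approx 4605.0$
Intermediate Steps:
$S{\left(X \right)} = \frac{1}{2 X}$
$S{\left(47 \right)} + 4605 = \frac{1}{2 \cdot 47} + 4605 = \frac{1}{2} \cdot \frac{1}{47} + 4605 = \frac{1}{94} + 4605 = \frac{432871}{94}$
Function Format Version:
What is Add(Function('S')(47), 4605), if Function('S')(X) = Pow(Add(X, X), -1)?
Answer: Rational(432871, 94) ≈ 4605.0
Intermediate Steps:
Function('S')(X) = Mul(Rational(1, 2), Pow(X, -1)) (Function('S')(X) = Pow(Mul(2, X), -1) = Mul(Rational(1, 2), Pow(X, -1)))
Add(Function('S')(47), 4605) = Add(Mul(Rational(1, 2), Pow(47, -1)), 4605) = Add(Mul(Rational(1, 2), Rational(1, 47)), 4605) = Add(Rational(1, 94), 4605) = Rational(432871, 94)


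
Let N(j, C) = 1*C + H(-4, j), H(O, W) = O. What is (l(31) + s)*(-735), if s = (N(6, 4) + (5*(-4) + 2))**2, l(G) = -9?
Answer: -231525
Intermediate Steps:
N(j, C) = -4 + C (N(j, C) = 1*C - 4 = C - 4 = -4 + C)
s = 324 (s = ((-4 + 4) + (5*(-4) + 2))**2 = (0 + (-20 + 2))**2 = (0 - 18)**2 = (-18)**2 = 324)
(l(31) + s)*(-735) = (-9 + 324)*(-735) = 315*(-735) = -231525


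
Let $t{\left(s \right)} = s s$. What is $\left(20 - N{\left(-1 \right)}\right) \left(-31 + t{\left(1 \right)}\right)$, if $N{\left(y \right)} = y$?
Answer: $-630$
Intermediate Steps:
$t{\left(s \right)} = s^{2}$
$\left(20 - N{\left(-1 \right)}\right) \left(-31 + t{\left(1 \right)}\right) = \left(20 - -1\right) \left(-31 + 1^{2}\right) = \left(20 + 1\right) \left(-31 + 1\right) = 21 \left(-30\right) = -630$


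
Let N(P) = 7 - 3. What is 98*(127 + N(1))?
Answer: 12838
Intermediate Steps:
N(P) = 4
98*(127 + N(1)) = 98*(127 + 4) = 98*131 = 12838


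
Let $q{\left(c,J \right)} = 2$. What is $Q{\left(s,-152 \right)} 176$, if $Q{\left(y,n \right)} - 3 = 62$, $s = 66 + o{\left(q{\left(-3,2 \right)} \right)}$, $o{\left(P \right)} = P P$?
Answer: $11440$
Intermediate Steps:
$o{\left(P \right)} = P^{2}$
$s = 70$ ($s = 66 + 2^{2} = 66 + 4 = 70$)
$Q{\left(y,n \right)} = 65$ ($Q{\left(y,n \right)} = 3 + 62 = 65$)
$Q{\left(s,-152 \right)} 176 = 65 \cdot 176 = 11440$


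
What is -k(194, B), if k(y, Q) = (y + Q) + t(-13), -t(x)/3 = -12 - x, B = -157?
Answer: -34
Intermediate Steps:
t(x) = 36 + 3*x (t(x) = -3*(-12 - x) = 36 + 3*x)
k(y, Q) = -3 + Q + y (k(y, Q) = (y + Q) + (36 + 3*(-13)) = (Q + y) + (36 - 39) = (Q + y) - 3 = -3 + Q + y)
-k(194, B) = -(-3 - 157 + 194) = -1*34 = -34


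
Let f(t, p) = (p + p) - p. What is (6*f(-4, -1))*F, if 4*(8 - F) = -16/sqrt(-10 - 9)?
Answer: -48 + 24*I*sqrt(19)/19 ≈ -48.0 + 5.506*I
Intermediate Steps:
f(t, p) = p (f(t, p) = 2*p - p = p)
F = 8 - 4*I*sqrt(19)/19 (F = 8 - (-4)/(sqrt(-10 - 9)) = 8 - (-4)/(sqrt(-19)) = 8 - (-4)/(I*sqrt(19)) = 8 - (-4)*(-I*sqrt(19)/19) = 8 - 4*I*sqrt(19)/19 ≈ 8.0 - 0.91766*I)
(6*f(-4, -1))*F = (6*(-1))*(8 - 4*I*sqrt(19)/19) = -6*(8 - 4*I*sqrt(19)/19) = -48 + 24*I*sqrt(19)/19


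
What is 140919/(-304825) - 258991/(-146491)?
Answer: 58303566346/44654119075 ≈ 1.3057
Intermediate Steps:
140919/(-304825) - 258991/(-146491) = 140919*(-1/304825) - 258991*(-1/146491) = -140919/304825 + 258991/146491 = 58303566346/44654119075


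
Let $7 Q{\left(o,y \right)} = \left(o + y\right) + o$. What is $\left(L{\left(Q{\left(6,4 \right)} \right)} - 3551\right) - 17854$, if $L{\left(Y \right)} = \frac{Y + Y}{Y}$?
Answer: $-21403$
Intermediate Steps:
$Q{\left(o,y \right)} = \frac{y}{7} + \frac{2 o}{7}$ ($Q{\left(o,y \right)} = \frac{\left(o + y\right) + o}{7} = \frac{y + 2 o}{7} = \frac{y}{7} + \frac{2 o}{7}$)
$L{\left(Y \right)} = 2$ ($L{\left(Y \right)} = \frac{2 Y}{Y} = 2$)
$\left(L{\left(Q{\left(6,4 \right)} \right)} - 3551\right) - 17854 = \left(2 - 3551\right) - 17854 = -3549 - 17854 = -21403$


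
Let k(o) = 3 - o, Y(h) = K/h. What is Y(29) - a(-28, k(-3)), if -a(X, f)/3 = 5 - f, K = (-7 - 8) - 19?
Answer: -121/29 ≈ -4.1724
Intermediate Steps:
K = -34 (K = -15 - 19 = -34)
Y(h) = -34/h
a(X, f) = -15 + 3*f (a(X, f) = -3*(5 - f) = -15 + 3*f)
Y(29) - a(-28, k(-3)) = -34/29 - (-15 + 3*(3 - 1*(-3))) = -34*1/29 - (-15 + 3*(3 + 3)) = -34/29 - (-15 + 3*6) = -34/29 - (-15 + 18) = -34/29 - 1*3 = -34/29 - 3 = -121/29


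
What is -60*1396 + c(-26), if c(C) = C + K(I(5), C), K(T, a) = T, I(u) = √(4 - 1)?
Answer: -83786 + √3 ≈ -83784.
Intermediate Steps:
I(u) = √3
c(C) = C + √3
-60*1396 + c(-26) = -60*1396 + (-26 + √3) = -83760 + (-26 + √3) = -83786 + √3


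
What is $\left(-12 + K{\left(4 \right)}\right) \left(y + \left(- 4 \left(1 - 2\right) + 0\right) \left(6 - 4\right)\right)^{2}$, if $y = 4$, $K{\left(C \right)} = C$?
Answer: $-1152$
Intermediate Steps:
$\left(-12 + K{\left(4 \right)}\right) \left(y + \left(- 4 \left(1 - 2\right) + 0\right) \left(6 - 4\right)\right)^{2} = \left(-12 + 4\right) \left(4 + \left(- 4 \left(1 - 2\right) + 0\right) \left(6 - 4\right)\right)^{2} = - 8 \left(4 + \left(\left(-4\right) \left(-1\right) + 0\right) 2\right)^{2} = - 8 \left(4 + \left(4 + 0\right) 2\right)^{2} = - 8 \left(4 + 4 \cdot 2\right)^{2} = - 8 \left(4 + 8\right)^{2} = - 8 \cdot 12^{2} = \left(-8\right) 144 = -1152$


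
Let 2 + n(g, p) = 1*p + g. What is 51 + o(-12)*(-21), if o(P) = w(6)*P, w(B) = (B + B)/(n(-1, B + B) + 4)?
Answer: 3687/13 ≈ 283.62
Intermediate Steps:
n(g, p) = -2 + g + p (n(g, p) = -2 + (1*p + g) = -2 + (p + g) = -2 + (g + p) = -2 + g + p)
w(B) = 2*B/(1 + 2*B) (w(B) = (B + B)/((-2 - 1 + (B + B)) + 4) = (2*B)/((-2 - 1 + 2*B) + 4) = (2*B)/((-3 + 2*B) + 4) = (2*B)/(1 + 2*B) = 2*B/(1 + 2*B))
o(P) = 12*P/13 (o(P) = (2*6/(1 + 2*6))*P = (2*6/(1 + 12))*P = (2*6/13)*P = (2*6*(1/13))*P = 12*P/13)
51 + o(-12)*(-21) = 51 + ((12/13)*(-12))*(-21) = 51 - 144/13*(-21) = 51 + 3024/13 = 3687/13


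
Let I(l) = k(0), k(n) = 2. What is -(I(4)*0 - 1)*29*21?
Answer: 609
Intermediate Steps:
I(l) = 2
-(I(4)*0 - 1)*29*21 = -(2*0 - 1)*29*21 = -(0 - 1)*29*21 = -(-1*29)*21 = -(-29)*21 = -1*(-609) = 609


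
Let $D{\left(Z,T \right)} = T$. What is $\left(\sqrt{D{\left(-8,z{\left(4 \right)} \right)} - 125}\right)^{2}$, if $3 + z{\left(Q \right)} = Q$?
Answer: $-124$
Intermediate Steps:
$z{\left(Q \right)} = -3 + Q$
$\left(\sqrt{D{\left(-8,z{\left(4 \right)} \right)} - 125}\right)^{2} = \left(\sqrt{\left(-3 + 4\right) - 125}\right)^{2} = \left(\sqrt{1 - 125}\right)^{2} = \left(\sqrt{-124}\right)^{2} = \left(2 i \sqrt{31}\right)^{2} = -124$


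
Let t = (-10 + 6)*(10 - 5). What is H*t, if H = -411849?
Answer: 8236980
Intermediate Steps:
t = -20 (t = -4*5 = -20)
H*t = -411849*(-20) = 8236980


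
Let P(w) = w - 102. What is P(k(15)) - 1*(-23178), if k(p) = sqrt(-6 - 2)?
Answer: 23076 + 2*I*sqrt(2) ≈ 23076.0 + 2.8284*I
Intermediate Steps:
k(p) = 2*I*sqrt(2) (k(p) = sqrt(-8) = 2*I*sqrt(2))
P(w) = -102 + w
P(k(15)) - 1*(-23178) = (-102 + 2*I*sqrt(2)) - 1*(-23178) = (-102 + 2*I*sqrt(2)) + 23178 = 23076 + 2*I*sqrt(2)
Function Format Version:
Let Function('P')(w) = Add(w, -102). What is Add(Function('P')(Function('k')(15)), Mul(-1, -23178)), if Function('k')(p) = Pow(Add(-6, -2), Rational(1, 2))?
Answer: Add(23076, Mul(2, I, Pow(2, Rational(1, 2)))) ≈ Add(23076., Mul(2.8284, I))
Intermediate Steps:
Function('k')(p) = Mul(2, I, Pow(2, Rational(1, 2))) (Function('k')(p) = Pow(-8, Rational(1, 2)) = Mul(2, I, Pow(2, Rational(1, 2))))
Function('P')(w) = Add(-102, w)
Add(Function('P')(Function('k')(15)), Mul(-1, -23178)) = Add(Add(-102, Mul(2, I, Pow(2, Rational(1, 2)))), Mul(-1, -23178)) = Add(Add(-102, Mul(2, I, Pow(2, Rational(1, 2)))), 23178) = Add(23076, Mul(2, I, Pow(2, Rational(1, 2))))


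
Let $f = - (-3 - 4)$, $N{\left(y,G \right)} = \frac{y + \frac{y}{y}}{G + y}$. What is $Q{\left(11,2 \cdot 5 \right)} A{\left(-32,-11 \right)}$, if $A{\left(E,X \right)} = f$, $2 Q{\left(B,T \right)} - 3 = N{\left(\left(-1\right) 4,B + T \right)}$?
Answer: $\frac{168}{17} \approx 9.8824$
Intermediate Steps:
$N{\left(y,G \right)} = \frac{1 + y}{G + y}$ ($N{\left(y,G \right)} = \frac{y + 1}{G + y} = \frac{1 + y}{G + y}$)
$Q{\left(B,T \right)} = \frac{3}{2} - \frac{3}{2 \left(-4 + B + T\right)}$ ($Q{\left(B,T \right)} = \frac{3}{2} + \frac{\frac{1}{\left(B + T\right) - 4} \left(1 - 4\right)}{2} = \frac{3}{2} + \frac{\frac{1}{-4 + B + T} \left(-3\right)}{2} = \frac{3}{2} + \frac{\left(-3\right) \frac{1}{-4 + B + T}}{2} = \frac{3}{2} - \frac{3}{2 \left(-4 + B + T\right)}$)
$f = 7$ ($f = \left(-1\right) \left(-7\right) = 7$)
$A{\left(E,X \right)} = 7$
$Q{\left(11,2 \cdot 5 \right)} A{\left(-32,-11 \right)} = \frac{3 \left(-5 + 11 + 2 \cdot 5\right)}{2 \left(-4 + 11 + 2 \cdot 5\right)} 7 = \frac{3 \left(-5 + 11 + 10\right)}{2 \left(-4 + 11 + 10\right)} 7 = \frac{3}{2} \cdot \frac{1}{17} \cdot 16 \cdot 7 = \frac{24}{17} \cdot 7 = \frac{168}{17}$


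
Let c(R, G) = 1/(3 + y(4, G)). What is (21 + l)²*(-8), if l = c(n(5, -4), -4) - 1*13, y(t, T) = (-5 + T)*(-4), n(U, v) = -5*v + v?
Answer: -783752/1521 ≈ -515.29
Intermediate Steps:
n(U, v) = -4*v
y(t, T) = 20 - 4*T
c(R, G) = 1/(23 - 4*G) (c(R, G) = 1/(3 + (20 - 4*G)) = 1/(23 - 4*G))
l = -506/39 (l = -1/(-23 + 4*(-4)) - 1*13 = -1/(-23 - 16) - 13 = -1/(-39) - 13 = -1*(-1/39) - 13 = 1/39 - 13 = -506/39 ≈ -12.974)
(21 + l)²*(-8) = (21 - 506/39)²*(-8) = (313/39)²*(-8) = (97969/1521)*(-8) = -783752/1521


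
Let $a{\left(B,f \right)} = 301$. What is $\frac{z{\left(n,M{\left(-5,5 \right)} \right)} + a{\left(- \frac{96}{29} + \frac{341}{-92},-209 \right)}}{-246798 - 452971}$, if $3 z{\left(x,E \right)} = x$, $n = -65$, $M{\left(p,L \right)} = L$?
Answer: $- \frac{838}{2099307} \approx -0.00039918$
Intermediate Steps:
$z{\left(x,E \right)} = \frac{x}{3}$
$\frac{z{\left(n,M{\left(-5,5 \right)} \right)} + a{\left(- \frac{96}{29} + \frac{341}{-92},-209 \right)}}{-246798 - 452971} = \frac{\frac{1}{3} \left(-65\right) + 301}{-246798 - 452971} = \frac{- \frac{65}{3} + 301}{-699769} = \frac{838}{3} \left(- \frac{1}{699769}\right) = - \frac{838}{2099307}$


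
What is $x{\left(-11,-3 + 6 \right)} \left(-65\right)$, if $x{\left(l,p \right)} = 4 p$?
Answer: $-780$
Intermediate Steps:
$x{\left(-11,-3 + 6 \right)} \left(-65\right) = 4 \left(-3 + 6\right) \left(-65\right) = 4 \cdot 3 \left(-65\right) = 12 \left(-65\right) = -780$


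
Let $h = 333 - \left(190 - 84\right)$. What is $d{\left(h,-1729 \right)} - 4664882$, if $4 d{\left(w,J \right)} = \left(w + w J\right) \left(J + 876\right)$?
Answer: $78983710$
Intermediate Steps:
$h = 227$ ($h = 333 - 106 = 227$)
$d{\left(w,J \right)} = \frac{\left(876 + J\right) \left(w + J w\right)}{4}$ ($d{\left(w,J \right)} = \frac{\left(w + w J\right) \left(J + 876\right)}{4} = \frac{\left(w + J w\right) \left(876 + J\right)}{4} = \frac{\left(876 + J\right) \left(w + J w\right)}{4}$)
$d{\left(h,-1729 \right)} - 4664882 = \frac{1}{4} \cdot 227 \left(876 + \left(-1729\right)^{2} + 877 \left(-1729\right)\right) - 4664882 = \frac{1}{4} \cdot 227 \left(876 + 2989441 - 1516333\right) - 4664882 = \frac{1}{4} \cdot 227 \cdot 1473984 - 4664882 = 83648592 - 4664882 = 78983710$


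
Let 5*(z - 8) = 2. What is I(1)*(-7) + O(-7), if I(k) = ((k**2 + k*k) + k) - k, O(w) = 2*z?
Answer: 14/5 ≈ 2.8000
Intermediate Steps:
z = 42/5 (z = 8 + (1/5)*2 = 8 + 2/5 = 42/5 ≈ 8.4000)
O(w) = 84/5 (O(w) = 2*(42/5) = 84/5)
I(k) = 2*k**2 (I(k) = ((k**2 + k**2) + k) - k = (2*k**2 + k) - k = (k + 2*k**2) - k = 2*k**2)
I(1)*(-7) + O(-7) = (2*1**2)*(-7) + 84/5 = (2*1)*(-7) + 84/5 = 2*(-7) + 84/5 = -14 + 84/5 = 14/5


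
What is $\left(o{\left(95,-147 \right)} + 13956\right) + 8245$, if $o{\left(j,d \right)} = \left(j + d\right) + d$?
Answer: $22002$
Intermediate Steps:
$o{\left(j,d \right)} = j + 2 d$ ($o{\left(j,d \right)} = \left(d + j\right) + d = j + 2 d$)
$\left(o{\left(95,-147 \right)} + 13956\right) + 8245 = \left(\left(95 + 2 \left(-147\right)\right) + 13956\right) + 8245 = \left(\left(95 - 294\right) + 13956\right) + 8245 = \left(-199 + 13956\right) + 8245 = 13757 + 8245 = 22002$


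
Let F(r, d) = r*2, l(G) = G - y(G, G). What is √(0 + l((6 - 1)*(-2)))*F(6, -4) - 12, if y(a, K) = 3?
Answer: -12 + 12*I*√13 ≈ -12.0 + 43.267*I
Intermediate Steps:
l(G) = -3 + G (l(G) = G - 1*3 = G - 3 = -3 + G)
F(r, d) = 2*r
√(0 + l((6 - 1)*(-2)))*F(6, -4) - 12 = √(0 + (-3 + (6 - 1)*(-2)))*(2*6) - 12 = √(0 + (-3 + 5*(-2)))*12 - 12 = √(0 + (-3 - 10))*12 - 12 = √(0 - 13)*12 - 12 = √(-13)*12 - 12 = (I*√13)*12 - 12 = 12*I*√13 - 12 = -12 + 12*I*√13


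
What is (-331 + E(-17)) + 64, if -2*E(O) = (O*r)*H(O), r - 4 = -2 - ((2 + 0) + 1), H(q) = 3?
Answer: -585/2 ≈ -292.50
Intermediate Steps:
r = -1 (r = 4 + (-2 - ((2 + 0) + 1)) = 4 + (-2 - (2 + 1)) = 4 + (-2 - 1*3) = 4 + (-2 - 3) = 4 - 5 = -1)
E(O) = 3*O/2 (E(O) = -O*(-1)*3/2 = -(-O)*3/2 = -(-3)*O/2 = 3*O/2)
(-331 + E(-17)) + 64 = (-331 + (3/2)*(-17)) + 64 = (-331 - 51/2) + 64 = -713/2 + 64 = -585/2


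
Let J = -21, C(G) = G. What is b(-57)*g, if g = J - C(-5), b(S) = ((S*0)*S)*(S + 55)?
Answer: 0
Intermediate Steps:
b(S) = 0 (b(S) = (0*S)*(55 + S) = 0*(55 + S) = 0)
g = -16 (g = -21 - 1*(-5) = -21 + 5 = -16)
b(-57)*g = 0*(-16) = 0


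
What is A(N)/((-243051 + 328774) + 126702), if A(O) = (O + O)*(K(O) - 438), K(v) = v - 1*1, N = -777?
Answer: 1889664/212425 ≈ 8.8957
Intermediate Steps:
K(v) = -1 + v (K(v) = v - 1 = -1 + v)
A(O) = 2*O*(-439 + O) (A(O) = (O + O)*((-1 + O) - 438) = (2*O)*(-439 + O) = 2*O*(-439 + O))
A(N)/((-243051 + 328774) + 126702) = (2*(-777)*(-439 - 777))/((-243051 + 328774) + 126702) = (2*(-777)*(-1216))/(85723 + 126702) = 1889664/212425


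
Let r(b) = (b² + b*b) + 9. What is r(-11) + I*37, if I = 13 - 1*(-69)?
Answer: 3285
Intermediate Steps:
I = 82 (I = 13 + 69 = 82)
r(b) = 9 + 2*b² (r(b) = (b² + b²) + 9 = 2*b² + 9 = 9 + 2*b²)
r(-11) + I*37 = (9 + 2*(-11)²) + 82*37 = (9 + 2*121) + 3034 = (9 + 242) + 3034 = 251 + 3034 = 3285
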